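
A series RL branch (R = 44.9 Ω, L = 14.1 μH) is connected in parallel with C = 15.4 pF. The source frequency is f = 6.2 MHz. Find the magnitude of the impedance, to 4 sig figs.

821.3 Ω

ω = 2πf = 3.896e+07 rad/s
X_L = ωL = 549.3 Ω
X_C = 1/(ωC) = 1667 Ω
Branch 1 (R+jX_L): Z₁ = 44.90 + j549.3 Ω, |Z₁| = 551.1 Ω
Branch 2 (−jX_C): Z₂ = −j1667 Ω
Parallel: Z = Z₁Z₂/(Z₁+Z₂), |Z| = 821.3 Ω, ∠Z = 83.03°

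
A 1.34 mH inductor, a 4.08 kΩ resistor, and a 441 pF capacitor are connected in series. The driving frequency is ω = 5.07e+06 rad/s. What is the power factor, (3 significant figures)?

0.541

X_L = ωL = 6790 Ω
X_C = 1/(ωC) = 447 Ω
Net reactance X = X_L − X_C = 6350 Ω
Z = 4080 + j6350 Ω
|Z| = √(4080² + 6350²) = 7540 Ω
∠Z = arctan(6350/4080) = 57.3°
cos φ = cos(57.3°) = 0.541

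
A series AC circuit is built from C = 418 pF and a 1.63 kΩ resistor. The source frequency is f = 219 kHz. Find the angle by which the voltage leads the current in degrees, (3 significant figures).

-46.8°

ω = 2πf = 1.376e+06 rad/s
X_C = 1/(ωC) = 1740 Ω
Z = 1630 − j1740 Ω
|Z| = √(1630² + 1740²) = 2380 Ω
∠Z = arctan(-1740/1630) = -46.8°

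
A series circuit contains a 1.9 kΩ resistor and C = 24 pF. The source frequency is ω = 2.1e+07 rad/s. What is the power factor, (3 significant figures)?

X_C = 1/(ωC) = 1980 Ω
Z = 1900 − j1980 Ω
|Z| = √(1900² + 1980²) = 2750 Ω
∠Z = arctan(-1980/1900) = -46.2°
cos φ = cos(-46.2°) = 0.692

0.692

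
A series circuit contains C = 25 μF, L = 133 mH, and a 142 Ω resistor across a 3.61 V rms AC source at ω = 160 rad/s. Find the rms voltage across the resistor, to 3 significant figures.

1.90 V

X_L = ωL = 21.3 Ω
X_C = 1/(ωC) = 250 Ω
Net reactance X = X_L − X_C = -229 Ω
Z = 142 − j229 Ω
|Z| = √(142² + 229²) = 269 Ω
I = V/|Z| = 13.4 mA
V_R = I·|Z_R| = 0.0134 × 142 = 1.90 V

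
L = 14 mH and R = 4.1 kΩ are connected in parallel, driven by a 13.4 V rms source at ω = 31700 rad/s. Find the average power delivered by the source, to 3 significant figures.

43.8 mW

X_L = ωL = 444 Ω
Parallel: admittances add. Y = 1/R + 1/(jωL)
Y = (0.000244 − j0.00225) S
|Y| = 0.00227 S → |Z| = 1/|Y| = 441 Ω, ∠Z = −∠Y = 83.8°
I = V/|Z| = 30.4 mA
P = VI cos φ = 13.4 × 0.0304 × cos(83.8°) = 43.8 mW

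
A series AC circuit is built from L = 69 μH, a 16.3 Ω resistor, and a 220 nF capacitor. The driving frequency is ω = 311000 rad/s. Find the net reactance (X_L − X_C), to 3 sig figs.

6.84 Ω

X_L = ωL = 21.5 Ω
X_C = 1/(ωC) = 14.6 Ω
X = 21.5 − 14.6 = 6.84 Ω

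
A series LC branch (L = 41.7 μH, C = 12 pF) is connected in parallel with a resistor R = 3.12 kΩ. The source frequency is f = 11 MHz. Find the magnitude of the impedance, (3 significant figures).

ω = 2πf = 6.912e+07 rad/s
X_L = ωL = 2880 Ω
X_C = 1/(ωC) = 1210 Ω
Branch 1: Z₁ = R = 3120 Ω
Branch 2 (series LC): Z₂ = j(X_L − X_C) = j1680 Ω
Parallel: Z = Z₁Z₂/(Z₁+Z₂), |Z| = 1480 Ω, ∠Z = 61.8°

1480 Ω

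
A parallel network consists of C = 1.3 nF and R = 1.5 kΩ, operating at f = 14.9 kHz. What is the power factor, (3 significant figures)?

ω = 2πf = 93620 rad/s
X_C = 1/(ωC) = 8220 Ω
Parallel: admittances add. Y = 1/R + jωC
Y = (0.000667 + j0.000122) S
|Y| = 0.000678 S → |Z| = 1/|Y| = 1480 Ω, ∠Z = −∠Y = -10.3°
cos φ = cos(-10.3°) = 0.984

0.984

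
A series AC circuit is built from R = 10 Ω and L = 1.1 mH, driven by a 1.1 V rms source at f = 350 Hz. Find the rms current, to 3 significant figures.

107 mA

ω = 2πf = 2199 rad/s
X_L = ωL = 2.42 Ω
Z = 10.0 + j2.42 Ω
|Z| = √(10.0² + 2.42²) = 10.3 Ω
I = V/|Z| = 1.1/10.3 = 107 mA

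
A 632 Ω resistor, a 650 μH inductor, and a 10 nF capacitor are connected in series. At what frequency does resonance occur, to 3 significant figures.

ω₀ = 1/√(LC) = 1/√(0.00065 × 1e-08) = 392200 rad/s
f₀ = ω₀/(2π) = 62.4 kHz

62.4 kHz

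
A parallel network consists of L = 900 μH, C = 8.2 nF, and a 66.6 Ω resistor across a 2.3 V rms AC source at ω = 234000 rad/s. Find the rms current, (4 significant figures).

X_L = ωL = 210.6 Ω
X_C = 1/(ωC) = 521.2 Ω
Parallel: admittances add. Y = 1/R + 1/(jωL) + jωC
Y = (0.01502 − j0.002830) S
|Y| = 0.01528 S → |Z| = 1/|Y| = 65.45 Ω, ∠Z = −∠Y = 10.67°
I = V/|Z| = 2.3/65.45 = 35.14 mA

35.14 mA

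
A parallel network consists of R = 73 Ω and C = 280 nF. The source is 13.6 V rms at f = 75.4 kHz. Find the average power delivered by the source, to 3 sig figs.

ω = 2πf = 473800 rad/s
X_C = 1/(ωC) = 7.54 Ω
Parallel: admittances add. Y = 1/R + jωC
Y = (0.0137 + j0.133) S
|Y| = 0.133 S → |Z| = 1/|Y| = 7.50 Ω, ∠Z = −∠Y = -84.1°
I = V/|Z| = 1.81 A
P = VI cos φ = 13.6 × 1.81 × cos(-84.1°) = 2.53 W

2.53 W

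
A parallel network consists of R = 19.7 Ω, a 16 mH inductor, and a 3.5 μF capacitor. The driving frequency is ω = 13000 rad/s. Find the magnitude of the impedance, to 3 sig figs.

15.4 Ω

X_L = ωL = 208 Ω
X_C = 1/(ωC) = 22.0 Ω
Parallel: admittances add. Y = 1/R + 1/(jωL) + jωC
Y = (0.0508 + j0.0407) S
|Y| = 0.0651 S → |Z| = 1/|Y| = 15.4 Ω, ∠Z = −∠Y = -38.7°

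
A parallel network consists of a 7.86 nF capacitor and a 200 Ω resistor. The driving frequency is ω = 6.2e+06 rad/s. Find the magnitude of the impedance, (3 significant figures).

X_C = 1/(ωC) = 20.5 Ω
Parallel: admittances add. Y = 1/R + jωC
Y = (0.00500 + j0.0487) S
|Y| = 0.0490 S → |Z| = 1/|Y| = 20.4 Ω, ∠Z = −∠Y = -84.1°

20.4 Ω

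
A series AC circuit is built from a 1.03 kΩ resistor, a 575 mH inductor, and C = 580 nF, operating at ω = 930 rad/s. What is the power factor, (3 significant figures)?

0.615

X_L = ωL = 535 Ω
X_C = 1/(ωC) = 1850 Ω
Net reactance X = X_L − X_C = -1320 Ω
Z = 1030 − j1320 Ω
|Z| = √(1030² + 1320²) = 1670 Ω
∠Z = arctan(-1320/1030) = -52.0°
cos φ = cos(-52.0°) = 0.615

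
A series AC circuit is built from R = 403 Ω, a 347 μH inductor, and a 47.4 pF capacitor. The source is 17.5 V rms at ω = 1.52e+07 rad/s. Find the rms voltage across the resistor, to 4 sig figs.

X_L = ωL = 5274 Ω
X_C = 1/(ωC) = 1388 Ω
Net reactance X = X_L − X_C = 3886 Ω
Z = 403.0 + j3886 Ω
|Z| = √(403.0² + 3886²) = 3907 Ω
I = V/|Z| = 4.479 mA
V_R = I·|Z_R| = 0.004479 × 403.0 = 1.805 V

1.805 V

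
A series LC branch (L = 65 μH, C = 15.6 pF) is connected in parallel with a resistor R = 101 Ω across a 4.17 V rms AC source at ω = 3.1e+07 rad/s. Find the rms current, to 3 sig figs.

89.1 mA

X_L = ωL = 2010 Ω
X_C = 1/(ωC) = 2070 Ω
Branch 1: Z₁ = R = 101 Ω
Branch 2 (series LC): Z₂ = j(X_L − X_C) = −j52.8 Ω
Parallel: Z = Z₁Z₂/(Z₁+Z₂), |Z| = 46.8 Ω, ∠Z = -62.4°
I = V/|Z| = 4.17/46.8 = 89.1 mA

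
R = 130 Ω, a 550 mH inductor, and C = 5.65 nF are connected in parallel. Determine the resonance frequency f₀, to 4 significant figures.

2.855 kHz

ω₀ = 1/√(LC) = 1/√(0.55 × 5.65e-09) = 17940 rad/s
f₀ = ω₀/(2π) = 2.855 kHz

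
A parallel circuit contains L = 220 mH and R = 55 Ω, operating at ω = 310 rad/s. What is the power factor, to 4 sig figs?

0.7784

X_L = ωL = 68.20 Ω
Parallel: admittances add. Y = 1/R + 1/(jωL)
Y = (0.01818 − j0.01466) S
|Y| = 0.02336 S → |Z| = 1/|Y| = 42.81 Ω, ∠Z = −∠Y = 38.88°
cos φ = cos(38.88°) = 0.7784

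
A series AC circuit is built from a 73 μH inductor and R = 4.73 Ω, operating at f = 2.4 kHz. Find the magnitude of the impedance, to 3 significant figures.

ω = 2πf = 15080 rad/s
X_L = ωL = 1.10 Ω
Z = 4.73 + j1.10 Ω
|Z| = √(4.73² + 1.10²) = 4.86 Ω

4.86 Ω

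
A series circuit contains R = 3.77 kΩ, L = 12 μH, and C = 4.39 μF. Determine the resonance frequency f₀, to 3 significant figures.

21.9 kHz

ω₀ = 1/√(LC) = 1/√(1.2e-05 × 4.39e-06) = 137800 rad/s
f₀ = ω₀/(2π) = 21.9 kHz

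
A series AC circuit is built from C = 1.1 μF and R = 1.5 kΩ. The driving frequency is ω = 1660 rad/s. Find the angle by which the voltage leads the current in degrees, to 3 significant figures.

-20.1°

X_C = 1/(ωC) = 548 Ω
Z = 1500 − j548 Ω
|Z| = √(1500² + 548²) = 1600 Ω
∠Z = arctan(-548/1500) = -20.1°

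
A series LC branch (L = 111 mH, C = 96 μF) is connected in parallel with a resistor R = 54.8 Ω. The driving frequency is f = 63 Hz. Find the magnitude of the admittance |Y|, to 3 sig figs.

ω = 2πf = 395.8 rad/s
X_L = ωL = 43.9 Ω
X_C = 1/(ωC) = 26.3 Ω
Branch 1: Z₁ = R = 54.8 Ω
Branch 2 (series LC): Z₂ = j(X_L − X_C) = j17.6 Ω
Parallel: Z = Z₁Z₂/(Z₁+Z₂), |Z| = 16.8 Ω, ∠Z = 72.2°
|Y| = 1/|Z| = 59.6 mS

59.6 mS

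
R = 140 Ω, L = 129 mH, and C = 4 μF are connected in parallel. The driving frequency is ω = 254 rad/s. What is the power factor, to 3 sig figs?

X_L = ωL = 32.8 Ω
X_C = 1/(ωC) = 984 Ω
Parallel: admittances add. Y = 1/R + 1/(jωL) + jωC
Y = (0.00714 − j0.0295) S
|Y| = 0.0304 S → |Z| = 1/|Y| = 32.9 Ω, ∠Z = −∠Y = 76.4°
cos φ = cos(76.4°) = 0.235

0.235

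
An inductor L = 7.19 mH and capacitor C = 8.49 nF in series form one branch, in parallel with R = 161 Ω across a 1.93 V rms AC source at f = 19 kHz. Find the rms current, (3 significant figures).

ω = 2πf = 119400 rad/s
X_L = ωL = 858 Ω
X_C = 1/(ωC) = 987 Ω
Branch 1: Z₁ = R = 161 Ω
Branch 2 (series LC): Z₂ = j(X_L − X_C) = −j128 Ω
Parallel: Z = Z₁Z₂/(Z₁+Z₂), |Z| = 100 Ω, ∠Z = -51.5°
I = V/|Z| = 1.93/100 = 19.2 mA

19.2 mA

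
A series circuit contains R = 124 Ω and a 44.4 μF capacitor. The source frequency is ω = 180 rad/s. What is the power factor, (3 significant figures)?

0.704

X_C = 1/(ωC) = 125 Ω
Z = 124 − j125 Ω
|Z| = √(124² + 125²) = 176 Ω
∠Z = arctan(-125/124) = -45.3°
cos φ = cos(-45.3°) = 0.704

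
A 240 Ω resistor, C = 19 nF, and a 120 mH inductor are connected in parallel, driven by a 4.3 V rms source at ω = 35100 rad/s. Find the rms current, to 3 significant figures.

X_L = ωL = 4210 Ω
X_C = 1/(ωC) = 1500 Ω
Parallel: admittances add. Y = 1/R + 1/(jωL) + jωC
Y = (0.00417 + j0.000429) S
|Y| = 0.00419 S → |Z| = 1/|Y| = 239 Ω, ∠Z = −∠Y = -5.89°
I = V/|Z| = 4.3/239 = 18.0 mA

18.0 mA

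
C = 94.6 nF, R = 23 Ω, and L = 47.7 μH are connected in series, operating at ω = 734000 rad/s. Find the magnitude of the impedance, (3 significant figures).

30.9 Ω

X_L = ωL = 35.0 Ω
X_C = 1/(ωC) = 14.4 Ω
Net reactance X = X_L − X_C = 20.6 Ω
Z = 23.0 + j20.6 Ω
|Z| = √(23.0² + 20.6²) = 30.9 Ω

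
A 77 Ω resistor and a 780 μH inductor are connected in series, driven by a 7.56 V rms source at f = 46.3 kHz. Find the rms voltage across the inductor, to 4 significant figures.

ω = 2πf = 290900 rad/s
X_L = ωL = 226.9 Ω
Z = 77.00 + j226.9 Ω
|Z| = √(77.00² + 226.9²) = 239.6 Ω
I = V/|Z| = 31.55 mA
V_L = I·|Z_L| = 0.03155 × 226.9 = 7.159 V

7.159 V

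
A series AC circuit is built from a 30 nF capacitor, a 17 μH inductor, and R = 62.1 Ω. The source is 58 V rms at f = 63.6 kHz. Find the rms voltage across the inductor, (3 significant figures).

4.00 V

ω = 2πf = 399600 rad/s
X_L = ωL = 6.79 Ω
X_C = 1/(ωC) = 83.4 Ω
Net reactance X = X_L − X_C = -76.6 Ω
Z = 62.1 − j76.6 Ω
|Z| = √(62.1² + 76.6²) = 98.6 Ω
I = V/|Z| = 588 mA
V_L = I·|Z_L| = 0.588 × 6.79 = 4.00 V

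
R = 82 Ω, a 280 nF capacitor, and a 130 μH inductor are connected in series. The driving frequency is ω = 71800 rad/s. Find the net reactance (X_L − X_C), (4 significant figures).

-40.41 Ω

X_L = ωL = 9.334 Ω
X_C = 1/(ωC) = 49.74 Ω
X = 9.334 − 49.74 = -40.41 Ω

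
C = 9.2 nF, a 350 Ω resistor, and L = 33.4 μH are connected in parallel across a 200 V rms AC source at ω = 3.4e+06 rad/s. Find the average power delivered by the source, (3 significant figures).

X_L = ωL = 114 Ω
X_C = 1/(ωC) = 32.0 Ω
Parallel: admittances add. Y = 1/R + 1/(jωL) + jωC
Y = (0.00286 + j0.0225) S
|Y| = 0.0227 S → |Z| = 1/|Y| = 44.1 Ω, ∠Z = −∠Y = -82.8°
I = V/|Z| = 4.53 A
P = VI cos φ = 200 × 4.53 × cos(-82.8°) = 114 W

114 W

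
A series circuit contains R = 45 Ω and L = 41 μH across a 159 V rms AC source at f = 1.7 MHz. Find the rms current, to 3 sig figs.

ω = 2πf = 1.068e+07 rad/s
X_L = ωL = 438 Ω
Z = 45.0 + j438 Ω
|Z| = √(45.0² + 438²) = 440 Ω
I = V/|Z| = 159/440 = 361 mA

361 mA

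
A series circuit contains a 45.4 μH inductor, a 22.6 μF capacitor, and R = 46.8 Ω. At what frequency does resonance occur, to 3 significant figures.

ω₀ = 1/√(LC) = 1/√(4.54e-05 × 2.26e-05) = 31220 rad/s
f₀ = ω₀/(2π) = 4.97 kHz

4.97 kHz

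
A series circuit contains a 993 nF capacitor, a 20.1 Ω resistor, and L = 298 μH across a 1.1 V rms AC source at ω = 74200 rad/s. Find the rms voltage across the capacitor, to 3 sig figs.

0.684 V

X_L = ωL = 22.1 Ω
X_C = 1/(ωC) = 13.6 Ω
Net reactance X = X_L − X_C = 8.54 Ω
Z = 20.1 + j8.54 Ω
|Z| = √(20.1² + 8.54²) = 21.8 Ω
I = V/|Z| = 50.4 mA
V_C = I·|Z_C| = 0.0504 × 13.6 = 0.684 V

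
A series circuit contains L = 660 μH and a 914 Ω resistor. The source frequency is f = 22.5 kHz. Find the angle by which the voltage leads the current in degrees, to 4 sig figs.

5.829°

ω = 2πf = 141400 rad/s
X_L = ωL = 93.31 Ω
Z = 914.0 + j93.31 Ω
|Z| = √(914.0² + 93.31²) = 918.8 Ω
∠Z = arctan(93.31/914.0) = 5.829°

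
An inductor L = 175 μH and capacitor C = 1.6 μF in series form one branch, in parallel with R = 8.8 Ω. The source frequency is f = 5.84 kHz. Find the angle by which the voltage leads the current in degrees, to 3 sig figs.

-39.7°

ω = 2πf = 36690 rad/s
X_L = ωL = 6.42 Ω
X_C = 1/(ωC) = 17.0 Ω
Branch 1: Z₁ = R = 8.80 Ω
Branch 2 (series LC): Z₂ = j(X_L − X_C) = −j10.6 Ω
Parallel: Z = Z₁Z₂/(Z₁+Z₂), |Z| = 6.77 Ω, ∠Z = -39.7°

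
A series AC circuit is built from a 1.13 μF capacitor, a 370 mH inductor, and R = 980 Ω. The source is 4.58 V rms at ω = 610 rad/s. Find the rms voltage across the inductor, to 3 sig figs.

X_L = ωL = 226 Ω
X_C = 1/(ωC) = 1450 Ω
Net reactance X = X_L − X_C = -1230 Ω
Z = 980 − j1230 Ω
|Z| = √(980² + 1230²) = 1570 Ω
I = V/|Z| = 2.92 mA
V_L = I·|Z_L| = 0.00292 × 226 = 0.659 V

0.659 V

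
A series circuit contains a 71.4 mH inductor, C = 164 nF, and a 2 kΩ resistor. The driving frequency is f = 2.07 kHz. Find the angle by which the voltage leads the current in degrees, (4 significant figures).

ω = 2πf = 13010 rad/s
X_L = ωL = 928.6 Ω
X_C = 1/(ωC) = 468.8 Ω
Net reactance X = X_L − X_C = 459.8 Ω
Z = 2000 + j459.8 Ω
|Z| = √(2000² + 459.8²) = 2052 Ω
∠Z = arctan(459.8/2000) = 12.95°

12.95°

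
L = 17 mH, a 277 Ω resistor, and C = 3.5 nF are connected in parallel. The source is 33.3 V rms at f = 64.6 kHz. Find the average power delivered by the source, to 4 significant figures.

ω = 2πf = 405900 rad/s
X_L = ωL = 6900 Ω
X_C = 1/(ωC) = 703.9 Ω
Parallel: admittances add. Y = 1/R + 1/(jωL) + jωC
Y = (0.003610 + j0.001276) S
|Y| = 0.003829 S → |Z| = 1/|Y| = 261.2 Ω, ∠Z = −∠Y = -19.46°
I = V/|Z| = 127.5 mA
P = VI cos φ = 33.3 × 0.1275 × cos(-19.46°) = 4.003 W

4.003 W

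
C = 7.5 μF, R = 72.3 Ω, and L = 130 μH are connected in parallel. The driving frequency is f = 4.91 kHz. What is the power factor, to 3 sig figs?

0.610

ω = 2πf = 30850 rad/s
X_L = ωL = 4.01 Ω
X_C = 1/(ωC) = 4.32 Ω
Parallel: admittances add. Y = 1/R + 1/(jωL) + jωC
Y = (0.0138 − j0.0180) S
|Y| = 0.0227 S → |Z| = 1/|Y| = 44.1 Ω, ∠Z = −∠Y = 52.4°
cos φ = cos(52.4°) = 0.610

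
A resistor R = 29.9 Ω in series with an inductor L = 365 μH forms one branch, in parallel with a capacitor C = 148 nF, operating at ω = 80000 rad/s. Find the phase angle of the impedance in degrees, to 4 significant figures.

15.90°

X_L = ωL = 29.20 Ω
X_C = 1/(ωC) = 84.46 Ω
Branch 1 (R+jX_L): Z₁ = 29.90 + j29.20 Ω, |Z₁| = 41.79 Ω
Branch 2 (−jX_C): Z₂ = −j84.46 Ω
Parallel: Z = Z₁Z₂/(Z₁+Z₂), |Z| = 56.18 Ω, ∠Z = 15.90°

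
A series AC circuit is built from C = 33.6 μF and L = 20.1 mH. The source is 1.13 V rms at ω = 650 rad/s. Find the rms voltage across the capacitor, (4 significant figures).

X_L = ωL = 13.06 Ω
X_C = 1/(ωC) = 45.79 Ω
Net reactance X = X_L − X_C = -32.72 Ω
Z = − j32.72 Ω
|Z| = √(0² + 32.72²) = 32.72 Ω
I = V/|Z| = 34.53 mA
V_C = I·|Z_C| = 0.03453 × 45.79 = 1.581 V

1.581 V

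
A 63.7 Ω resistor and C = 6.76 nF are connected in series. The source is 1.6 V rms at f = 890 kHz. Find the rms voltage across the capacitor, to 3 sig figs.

0.614 V

ω = 2πf = 5.592e+06 rad/s
X_C = 1/(ωC) = 26.5 Ω
Z = 63.7 − j26.5 Ω
|Z| = √(63.7² + 26.5²) = 69.0 Ω
I = V/|Z| = 23.2 mA
V_C = I·|Z_C| = 0.0232 × 26.5 = 0.614 V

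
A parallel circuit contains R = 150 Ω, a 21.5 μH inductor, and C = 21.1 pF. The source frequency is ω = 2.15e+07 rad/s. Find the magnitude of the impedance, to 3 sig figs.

145 Ω

X_L = ωL = 462 Ω
X_C = 1/(ωC) = 2200 Ω
Parallel: admittances add. Y = 1/R + 1/(jωL) + jωC
Y = (0.00667 − j0.00171) S
|Y| = 0.00688 S → |Z| = 1/|Y| = 145 Ω, ∠Z = −∠Y = 14.4°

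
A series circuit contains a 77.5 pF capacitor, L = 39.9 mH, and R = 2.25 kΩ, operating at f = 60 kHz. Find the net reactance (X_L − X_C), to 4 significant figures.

-19180 Ω

ω = 2πf = 377000 rad/s
X_L = ωL = 15040 Ω
X_C = 1/(ωC) = 34230 Ω
X = 15040 − 34230 = -19180 Ω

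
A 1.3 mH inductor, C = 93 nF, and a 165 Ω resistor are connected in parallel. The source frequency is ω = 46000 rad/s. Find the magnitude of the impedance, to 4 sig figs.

X_L = ωL = 59.80 Ω
X_C = 1/(ωC) = 233.8 Ω
Parallel: admittances add. Y = 1/R + 1/(jωL) + jωC
Y = (0.006061 − j0.01244) S
|Y| = 0.01384 S → |Z| = 1/|Y| = 72.25 Ω, ∠Z = −∠Y = 64.03°

72.25 Ω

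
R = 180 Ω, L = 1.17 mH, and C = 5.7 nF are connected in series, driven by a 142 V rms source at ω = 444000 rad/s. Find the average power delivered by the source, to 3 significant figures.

75.8 W

X_L = ωL = 519 Ω
X_C = 1/(ωC) = 395 Ω
Net reactance X = X_L − X_C = 124 Ω
Z = 180 + j124 Ω
|Z| = √(180² + 124²) = 219 Ω
∠Z = arctan(124/180) = 34.6°
I = V/|Z| = 649 mA
P = VI cos φ = 142 × 0.649 × cos(34.6°) = 75.8 W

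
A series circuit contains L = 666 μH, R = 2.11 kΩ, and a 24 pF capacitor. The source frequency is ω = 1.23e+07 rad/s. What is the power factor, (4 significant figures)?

X_L = ωL = 8192 Ω
X_C = 1/(ωC) = 3388 Ω
Net reactance X = X_L − X_C = 4804 Ω
Z = 2110 + j4804 Ω
|Z| = √(2110² + 4804²) = 5247 Ω
∠Z = arctan(4804/2110) = 66.29°
cos φ = cos(66.29°) = 0.4021

0.4021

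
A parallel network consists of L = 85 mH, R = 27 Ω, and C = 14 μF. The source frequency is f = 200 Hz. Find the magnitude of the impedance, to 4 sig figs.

ω = 2πf = 1257 rad/s
X_L = ωL = 106.8 Ω
X_C = 1/(ωC) = 56.84 Ω
Parallel: admittances add. Y = 1/R + 1/(jωL) + jωC
Y = (0.03704 + j0.008231) S
|Y| = 0.03794 S → |Z| = 1/|Y| = 26.36 Ω, ∠Z = −∠Y = -12.53°

26.36 Ω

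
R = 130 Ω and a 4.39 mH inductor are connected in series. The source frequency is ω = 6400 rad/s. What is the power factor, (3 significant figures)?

0.977

X_L = ωL = 28.1 Ω
Z = 130 + j28.1 Ω
|Z| = √(130² + 28.1²) = 133 Ω
∠Z = arctan(28.1/130) = 12.2°
cos φ = cos(12.2°) = 0.977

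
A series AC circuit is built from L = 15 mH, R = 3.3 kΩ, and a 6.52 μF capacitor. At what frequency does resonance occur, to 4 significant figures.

ω₀ = 1/√(LC) = 1/√(0.015 × 6.52e-06) = 3198 rad/s
f₀ = ω₀/(2π) = 508.9 Hz

508.9 Hz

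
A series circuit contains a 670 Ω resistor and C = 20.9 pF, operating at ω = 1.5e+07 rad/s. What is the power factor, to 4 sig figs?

0.2056

X_C = 1/(ωC) = 3190 Ω
Z = 670.0 − j3190 Ω
|Z| = √(670.0² + 3190²) = 3259 Ω
∠Z = arctan(-3190/670.0) = -78.14°
cos φ = cos(-78.14°) = 0.2056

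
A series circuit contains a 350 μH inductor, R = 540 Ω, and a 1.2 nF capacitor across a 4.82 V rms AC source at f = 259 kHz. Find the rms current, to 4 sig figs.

ω = 2πf = 1.627e+06 rad/s
X_L = ωL = 569.6 Ω
X_C = 1/(ωC) = 512.1 Ω
Net reactance X = X_L − X_C = 57.49 Ω
Z = 540.0 + j57.49 Ω
|Z| = √(540.0² + 57.49²) = 543.1 Ω
I = V/|Z| = 4.82/543.1 = 8.876 mA

8.876 mA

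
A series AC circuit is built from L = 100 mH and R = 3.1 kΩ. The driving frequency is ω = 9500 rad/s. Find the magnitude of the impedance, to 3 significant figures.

3240 Ω

X_L = ωL = 950 Ω
Z = 3100 + j950 Ω
|Z| = √(3100² + 950²) = 3240 Ω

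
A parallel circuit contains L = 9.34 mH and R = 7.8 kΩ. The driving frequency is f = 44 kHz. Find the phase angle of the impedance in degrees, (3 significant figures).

71.7°

ω = 2πf = 276500 rad/s
X_L = ωL = 2580 Ω
Parallel: admittances add. Y = 1/R + 1/(jωL)
Y = (0.000128 − j0.000387) S
|Y| = 0.000408 S → |Z| = 1/|Y| = 2450 Ω, ∠Z = −∠Y = 71.7°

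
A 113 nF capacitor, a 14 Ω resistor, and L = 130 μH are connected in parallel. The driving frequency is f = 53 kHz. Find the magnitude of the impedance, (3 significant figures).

13.7 Ω

ω = 2πf = 333000 rad/s
X_L = ωL = 43.3 Ω
X_C = 1/(ωC) = 26.6 Ω
Parallel: admittances add. Y = 1/R + 1/(jωL) + jωC
Y = (0.0714 + j0.0145) S
|Y| = 0.0729 S → |Z| = 1/|Y| = 13.7 Ω, ∠Z = −∠Y = -11.5°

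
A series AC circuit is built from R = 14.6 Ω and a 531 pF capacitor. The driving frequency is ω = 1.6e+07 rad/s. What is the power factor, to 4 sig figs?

X_C = 1/(ωC) = 117.7 Ω
Z = 14.60 − j117.7 Ω
|Z| = √(14.60² + 117.7²) = 118.6 Ω
∠Z = arctan(-117.7/14.60) = -82.93°
cos φ = cos(-82.93°) = 0.1231

0.1231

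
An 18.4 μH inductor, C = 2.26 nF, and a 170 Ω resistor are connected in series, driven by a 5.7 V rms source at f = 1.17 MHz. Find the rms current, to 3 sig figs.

30.7 mA

ω = 2πf = 7.351e+06 rad/s
X_L = ωL = 135 Ω
X_C = 1/(ωC) = 60.2 Ω
Net reactance X = X_L − X_C = 75.1 Ω
Z = 170 + j75.1 Ω
|Z| = √(170² + 75.1²) = 186 Ω
I = V/|Z| = 5.7/186 = 30.7 mA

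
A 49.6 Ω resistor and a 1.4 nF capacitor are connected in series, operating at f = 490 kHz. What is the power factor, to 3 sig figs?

0.209

ω = 2πf = 3.079e+06 rad/s
X_C = 1/(ωC) = 232 Ω
Z = 49.6 − j232 Ω
|Z| = √(49.6² + 232²) = 237 Ω
∠Z = arctan(-232/49.6) = -77.9°
cos φ = cos(-77.9°) = 0.209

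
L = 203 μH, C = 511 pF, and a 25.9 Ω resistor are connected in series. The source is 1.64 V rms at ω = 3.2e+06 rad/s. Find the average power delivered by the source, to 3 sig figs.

X_L = ωL = 650 Ω
X_C = 1/(ωC) = 612 Ω
Net reactance X = X_L − X_C = 38.1 Ω
Z = 25.9 + j38.1 Ω
|Z| = √(25.9² + 38.1²) = 46.0 Ω
∠Z = arctan(38.1/25.9) = 55.8°
I = V/|Z| = 35.6 mA
P = VI cos φ = 1.64 × 0.0356 × cos(55.8°) = 32.9 mW

32.9 mW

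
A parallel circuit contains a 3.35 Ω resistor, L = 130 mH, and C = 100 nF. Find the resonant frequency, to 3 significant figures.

1.40 kHz

ω₀ = 1/√(LC) = 1/√(0.13 × 1e-07) = 8771 rad/s
f₀ = ω₀/(2π) = 1.40 kHz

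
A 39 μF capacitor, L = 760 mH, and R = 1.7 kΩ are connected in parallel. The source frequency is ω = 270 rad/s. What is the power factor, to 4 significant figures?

X_L = ωL = 205.2 Ω
X_C = 1/(ωC) = 94.97 Ω
Parallel: admittances add. Y = 1/R + 1/(jωL) + jωC
Y = (0.0005882 + j0.005657) S
|Y| = 0.005687 S → |Z| = 1/|Y| = 175.8 Ω, ∠Z = −∠Y = -84.06°
cos φ = cos(-84.06°) = 0.1034

0.1034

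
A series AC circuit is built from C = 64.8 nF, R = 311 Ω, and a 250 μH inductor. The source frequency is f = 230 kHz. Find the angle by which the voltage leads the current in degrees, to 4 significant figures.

48.43°

ω = 2πf = 1.445e+06 rad/s
X_L = ωL = 361.3 Ω
X_C = 1/(ωC) = 10.68 Ω
Net reactance X = X_L − X_C = 350.6 Ω
Z = 311.0 + j350.6 Ω
|Z| = √(311.0² + 350.6²) = 468.7 Ω
∠Z = arctan(350.6/311.0) = 48.43°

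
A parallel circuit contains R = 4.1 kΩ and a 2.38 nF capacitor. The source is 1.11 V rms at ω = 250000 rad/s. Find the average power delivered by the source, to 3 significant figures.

X_C = 1/(ωC) = 1680 Ω
Parallel: admittances add. Y = 1/R + jωC
Y = (0.000244 + j0.000595) S
|Y| = 0.000643 S → |Z| = 1/|Y| = 1560 Ω, ∠Z = −∠Y = -67.7°
I = V/|Z| = 714 μA
P = VI cos φ = 1.11 × 0.000714 × cos(-67.7°) = 301 μW

301 μW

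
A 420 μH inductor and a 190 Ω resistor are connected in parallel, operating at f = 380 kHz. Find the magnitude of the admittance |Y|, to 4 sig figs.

5.357 mS

ω = 2πf = 2.388e+06 rad/s
X_L = ωL = 1003 Ω
Parallel: admittances add. Y = 1/R + 1/(jωL)
Y = (0.005263 − j0.0009972) S
|Y| = 0.005357 S → |Z| = 1/|Y| = 186.7 Ω, ∠Z = −∠Y = 10.73°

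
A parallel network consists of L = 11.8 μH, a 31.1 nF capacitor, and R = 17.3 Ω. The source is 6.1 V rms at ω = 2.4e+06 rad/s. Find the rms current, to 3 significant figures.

X_L = ωL = 28.3 Ω
X_C = 1/(ωC) = 13.4 Ω
Parallel: admittances add. Y = 1/R + 1/(jωL) + jωC
Y = (0.0578 + j0.0393) S
|Y| = 0.0699 S → |Z| = 1/|Y| = 14.3 Ω, ∠Z = −∠Y = -34.2°
I = V/|Z| = 6.1/14.3 = 426 mA

426 mA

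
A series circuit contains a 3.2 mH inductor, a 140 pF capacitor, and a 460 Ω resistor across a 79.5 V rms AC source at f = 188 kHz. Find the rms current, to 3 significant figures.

ω = 2πf = 1.181e+06 rad/s
X_L = ωL = 3780 Ω
X_C = 1/(ωC) = 6050 Ω
Net reactance X = X_L − X_C = -2270 Ω
Z = 460 − j2270 Ω
|Z| = √(460² + 2270²) = 2310 Ω
I = V/|Z| = 79.5/2310 = 34.4 mA

34.4 mA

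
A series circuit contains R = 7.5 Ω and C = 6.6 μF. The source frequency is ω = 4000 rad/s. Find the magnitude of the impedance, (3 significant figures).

X_C = 1/(ωC) = 37.9 Ω
Z = 7.50 − j37.9 Ω
|Z| = √(7.50² + 37.9²) = 38.6 Ω

38.6 Ω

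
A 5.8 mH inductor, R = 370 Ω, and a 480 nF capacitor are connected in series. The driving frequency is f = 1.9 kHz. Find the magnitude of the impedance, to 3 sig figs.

ω = 2πf = 11940 rad/s
X_L = ωL = 69.2 Ω
X_C = 1/(ωC) = 175 Ω
Net reactance X = X_L − X_C = -105 Ω
Z = 370 − j105 Ω
|Z| = √(370² + 105²) = 385 Ω

385 Ω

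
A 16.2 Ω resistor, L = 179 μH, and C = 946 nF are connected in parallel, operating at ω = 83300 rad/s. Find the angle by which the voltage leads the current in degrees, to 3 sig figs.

-10.8°

X_L = ωL = 14.9 Ω
X_C = 1/(ωC) = 12.7 Ω
Parallel: admittances add. Y = 1/R + 1/(jωL) + jωC
Y = (0.0617 + j0.0117) S
|Y| = 0.0628 S → |Z| = 1/|Y| = 15.9 Ω, ∠Z = −∠Y = -10.8°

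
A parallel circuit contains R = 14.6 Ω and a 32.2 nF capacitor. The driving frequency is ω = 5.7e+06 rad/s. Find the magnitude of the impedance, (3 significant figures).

5.10 Ω

X_C = 1/(ωC) = 5.45 Ω
Parallel: admittances add. Y = 1/R + jωC
Y = (0.0685 + j0.184) S
|Y| = 0.196 S → |Z| = 1/|Y| = 5.10 Ω, ∠Z = −∠Y = -69.5°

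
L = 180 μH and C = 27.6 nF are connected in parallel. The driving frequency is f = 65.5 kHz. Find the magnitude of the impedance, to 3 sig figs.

467 Ω

ω = 2πf = 411500 rad/s
X_L = ωL = 74.1 Ω
X_C = 1/(ωC) = 88.0 Ω
Parallel: admittances add. Y = 1/(jωL) + jωC
Y = (0 − j0.00214) S
|Y| = 0.00214 S → |Z| = 1/|Y| = 467 Ω, ∠Z = −∠Y = 90.0°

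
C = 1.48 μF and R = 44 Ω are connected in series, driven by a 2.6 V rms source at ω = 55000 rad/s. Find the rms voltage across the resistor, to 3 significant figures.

X_C = 1/(ωC) = 12.3 Ω
Z = 44.0 − j12.3 Ω
|Z| = √(44.0² + 12.3²) = 45.7 Ω
I = V/|Z| = 56.9 mA
V_R = I·|Z_R| = 0.0569 × 44.0 = 2.50 V

2.50 V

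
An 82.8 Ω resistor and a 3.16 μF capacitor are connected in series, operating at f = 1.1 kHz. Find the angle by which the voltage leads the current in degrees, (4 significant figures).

ω = 2πf = 6912 rad/s
X_C = 1/(ωC) = 45.79 Ω
Z = 82.80 − j45.79 Ω
|Z| = √(82.80² + 45.79²) = 94.62 Ω
∠Z = arctan(-45.79/82.80) = -28.94°

-28.94°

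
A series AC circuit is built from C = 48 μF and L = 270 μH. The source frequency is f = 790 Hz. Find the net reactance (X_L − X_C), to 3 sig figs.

-2.86 Ω

ω = 2πf = 4964 rad/s
X_L = ωL = 1.34 Ω
X_C = 1/(ωC) = 4.20 Ω
X = 1.34 − 4.20 = -2.86 Ω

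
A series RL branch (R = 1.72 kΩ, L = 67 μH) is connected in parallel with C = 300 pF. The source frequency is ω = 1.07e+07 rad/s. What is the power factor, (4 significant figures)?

X_L = ωL = 716.9 Ω
X_C = 1/(ωC) = 311.5 Ω
Branch 1 (R+jX_L): Z₁ = 1720 + j716.9 Ω, |Z₁| = 1863 Ω
Branch 2 (−jX_C): Z₂ = −j311.5 Ω
Parallel: Z = Z₁Z₂/(Z₁+Z₂), |Z| = 328.5 Ω, ∠Z = -80.64°
cos φ = cos(-80.64°) = 0.1627

0.1627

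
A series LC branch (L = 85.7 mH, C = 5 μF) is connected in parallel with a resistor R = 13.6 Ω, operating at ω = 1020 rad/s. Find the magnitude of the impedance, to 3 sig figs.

13.5 Ω

X_L = ωL = 87.4 Ω
X_C = 1/(ωC) = 196 Ω
Branch 1: Z₁ = R = 13.6 Ω
Branch 2 (series LC): Z₂ = j(X_L − X_C) = −j109 Ω
Parallel: Z = Z₁Z₂/(Z₁+Z₂), |Z| = 13.5 Ω, ∠Z = -7.13°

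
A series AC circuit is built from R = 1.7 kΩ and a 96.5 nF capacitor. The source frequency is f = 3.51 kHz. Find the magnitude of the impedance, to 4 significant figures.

1764 Ω

ω = 2πf = 22050 rad/s
X_C = 1/(ωC) = 469.9 Ω
Z = 1700 − j469.9 Ω
|Z| = √(1700² + 469.9²) = 1764 Ω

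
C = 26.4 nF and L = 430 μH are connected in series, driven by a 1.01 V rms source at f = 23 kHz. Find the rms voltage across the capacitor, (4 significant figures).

ω = 2πf = 144500 rad/s
X_L = ωL = 62.14 Ω
X_C = 1/(ωC) = 262.1 Ω
Net reactance X = X_L − X_C = -200.0 Ω
Z = − j200.0 Ω
|Z| = √(0² + 200.0²) = 200.0 Ω
I = V/|Z| = 5.051 mA
V_C = I·|Z_C| = 0.005051 × 262.1 = 1.324 V

1.324 V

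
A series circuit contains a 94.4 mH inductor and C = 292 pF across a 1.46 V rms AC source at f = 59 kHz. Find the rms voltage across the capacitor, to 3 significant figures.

ω = 2πf = 370700 rad/s
X_L = ωL = 35000 Ω
X_C = 1/(ωC) = 9240 Ω
Net reactance X = X_L − X_C = 25800 Ω
Z = j25800 Ω
|Z| = √(0² + 25800²) = 25800 Ω
I = V/|Z| = 56.7 μA
V_C = I·|Z_C| = 5.67e-05 × 9240 = 0.524 V

0.524 V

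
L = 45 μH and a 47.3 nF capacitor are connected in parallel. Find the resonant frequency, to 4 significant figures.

109.1 kHz

ω₀ = 1/√(LC) = 1/√(4.5e-05 × 4.73e-08) = 685400 rad/s
f₀ = ω₀/(2π) = 109.1 kHz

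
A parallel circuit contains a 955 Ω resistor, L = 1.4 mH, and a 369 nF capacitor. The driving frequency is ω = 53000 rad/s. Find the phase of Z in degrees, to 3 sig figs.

-80.2°

X_L = ωL = 74.2 Ω
X_C = 1/(ωC) = 51.1 Ω
Parallel: admittances add. Y = 1/R + 1/(jωL) + jωC
Y = (0.00105 + j0.00608) S
|Y| = 0.00617 S → |Z| = 1/|Y| = 162 Ω, ∠Z = −∠Y = -80.2°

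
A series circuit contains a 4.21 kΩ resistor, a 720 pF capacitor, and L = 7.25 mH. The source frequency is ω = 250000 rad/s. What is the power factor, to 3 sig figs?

X_L = ωL = 1810 Ω
X_C = 1/(ωC) = 5560 Ω
Net reactance X = X_L − X_C = -3740 Ω
Z = 4210 − j3740 Ω
|Z| = √(4210² + 3740²) = 5630 Ω
∠Z = arctan(-3740/4210) = -41.6°
cos φ = cos(-41.6°) = 0.747

0.747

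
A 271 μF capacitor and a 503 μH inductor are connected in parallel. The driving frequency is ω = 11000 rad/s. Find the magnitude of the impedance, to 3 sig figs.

X_L = ωL = 5.53 Ω
X_C = 1/(ωC) = 0.335 Ω
Parallel: admittances add. Y = 1/(jωL) + jωC
Y = (0 + j2.80) S
|Y| = 2.80 S → |Z| = 1/|Y| = 0.357 Ω, ∠Z = −∠Y = -90.0°

0.357 Ω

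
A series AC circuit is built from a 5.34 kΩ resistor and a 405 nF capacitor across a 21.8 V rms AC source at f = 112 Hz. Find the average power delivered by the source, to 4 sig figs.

62.16 mW

ω = 2πf = 703.7 rad/s
X_C = 1/(ωC) = 3509 Ω
Z = 5340 − j3509 Ω
|Z| = √(5340² + 3509²) = 6390 Ω
∠Z = arctan(-3509/5340) = -33.31°
I = V/|Z| = 3.412 mA
P = VI cos φ = 21.8 × 0.003412 × cos(-33.31°) = 62.16 mW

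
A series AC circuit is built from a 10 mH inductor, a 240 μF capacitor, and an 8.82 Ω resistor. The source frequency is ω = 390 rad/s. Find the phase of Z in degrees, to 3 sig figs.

-37.6°

X_L = ωL = 3.90 Ω
X_C = 1/(ωC) = 10.7 Ω
Net reactance X = X_L − X_C = -6.78 Ω
Z = 8.82 − j6.78 Ω
|Z| = √(8.82² + 6.78²) = 11.1 Ω
∠Z = arctan(-6.78/8.82) = -37.6°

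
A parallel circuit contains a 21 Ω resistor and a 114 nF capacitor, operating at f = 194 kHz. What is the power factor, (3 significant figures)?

0.324

ω = 2πf = 1.219e+06 rad/s
X_C = 1/(ωC) = 7.20 Ω
Parallel: admittances add. Y = 1/R + jωC
Y = (0.0476 + j0.139) S
|Y| = 0.147 S → |Z| = 1/|Y| = 6.81 Ω, ∠Z = −∠Y = -71.1°
cos φ = cos(-71.1°) = 0.324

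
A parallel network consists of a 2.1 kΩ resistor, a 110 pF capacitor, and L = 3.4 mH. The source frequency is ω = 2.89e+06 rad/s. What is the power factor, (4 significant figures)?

X_L = ωL = 9826 Ω
X_C = 1/(ωC) = 3146 Ω
Parallel: admittances add. Y = 1/R + 1/(jωL) + jωC
Y = (0.0004762 + j0.0002161) S
|Y| = 0.0005229 S → |Z| = 1/|Y| = 1912 Ω, ∠Z = −∠Y = -24.41°
cos φ = cos(-24.41°) = 0.9106

0.9106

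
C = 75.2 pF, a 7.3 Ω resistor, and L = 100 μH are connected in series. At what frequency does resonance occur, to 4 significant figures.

ω₀ = 1/√(LC) = 1/√(0.0001 × 7.52e-11) = 1.153e+07 rad/s
f₀ = ω₀/(2π) = 1.835 MHz

1.835 MHz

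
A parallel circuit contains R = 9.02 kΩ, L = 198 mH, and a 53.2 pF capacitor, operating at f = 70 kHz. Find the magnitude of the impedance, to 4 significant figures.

ω = 2πf = 439800 rad/s
X_L = ωL = 87080 Ω
X_C = 1/(ωC) = 42740 Ω
Parallel: admittances add. Y = 1/R + 1/(jωL) + jωC
Y = (0.0001109 + j1.192e-05) S
|Y| = 0.0001115 S → |Z| = 1/|Y| = 8968 Ω, ∠Z = −∠Y = -6.134°

8968 Ω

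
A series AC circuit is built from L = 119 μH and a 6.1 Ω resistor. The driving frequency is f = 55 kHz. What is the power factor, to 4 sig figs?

ω = 2πf = 345600 rad/s
X_L = ωL = 41.12 Ω
Z = 6.100 + j41.12 Ω
|Z| = √(6.100² + 41.12²) = 41.57 Ω
∠Z = arctan(41.12/6.100) = 81.56°
cos φ = cos(81.56°) = 0.1467

0.1467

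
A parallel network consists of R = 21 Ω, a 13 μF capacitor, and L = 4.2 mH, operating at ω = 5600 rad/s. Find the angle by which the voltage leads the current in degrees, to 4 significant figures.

-32.45°

X_L = ωL = 23.52 Ω
X_C = 1/(ωC) = 13.74 Ω
Parallel: admittances add. Y = 1/R + 1/(jωL) + jωC
Y = (0.04762 + j0.03028) S
|Y| = 0.05643 S → |Z| = 1/|Y| = 17.72 Ω, ∠Z = −∠Y = -32.45°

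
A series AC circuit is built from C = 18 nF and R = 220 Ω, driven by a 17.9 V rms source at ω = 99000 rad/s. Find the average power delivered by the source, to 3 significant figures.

194 mW

X_C = 1/(ωC) = 561 Ω
Z = 220 − j561 Ω
|Z| = √(220² + 561²) = 603 Ω
∠Z = arctan(-561/220) = -68.6°
I = V/|Z| = 29.7 mA
P = VI cos φ = 17.9 × 0.0297 × cos(-68.6°) = 194 mW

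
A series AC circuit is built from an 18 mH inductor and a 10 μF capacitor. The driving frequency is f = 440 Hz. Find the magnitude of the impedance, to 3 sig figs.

13.6 Ω

ω = 2πf = 2765 rad/s
X_L = ωL = 49.8 Ω
X_C = 1/(ωC) = 36.2 Ω
Net reactance X = X_L − X_C = 13.6 Ω
Z = j13.6 Ω
|Z| = √(0² + 13.6²) = 13.6 Ω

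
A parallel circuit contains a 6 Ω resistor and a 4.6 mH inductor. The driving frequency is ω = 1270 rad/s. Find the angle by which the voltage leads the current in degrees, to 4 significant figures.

45.76°

X_L = ωL = 5.842 Ω
Parallel: admittances add. Y = 1/R + 1/(jωL)
Y = (0.1667 − j0.1712) S
|Y| = 0.2389 S → |Z| = 1/|Y| = 4.186 Ω, ∠Z = −∠Y = 45.76°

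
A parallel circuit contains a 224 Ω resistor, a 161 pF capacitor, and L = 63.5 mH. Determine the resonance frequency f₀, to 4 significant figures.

ω₀ = 1/√(LC) = 1/√(0.0635 × 1.61e-10) = 312800 rad/s
f₀ = ω₀/(2π) = 49.78 kHz

49.78 kHz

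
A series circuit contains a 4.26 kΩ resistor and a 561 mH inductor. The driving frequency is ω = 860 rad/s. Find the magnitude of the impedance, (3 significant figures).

X_L = ωL = 482 Ω
Z = 4260 + j482 Ω
|Z| = √(4260² + 482²) = 4290 Ω

4290 Ω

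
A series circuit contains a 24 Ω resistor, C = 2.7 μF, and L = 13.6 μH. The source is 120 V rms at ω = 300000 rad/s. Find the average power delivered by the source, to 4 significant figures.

X_L = ωL = 4.080 Ω
X_C = 1/(ωC) = 1.235 Ω
Net reactance X = X_L − X_C = 2.845 Ω
Z = 24.00 + j2.845 Ω
|Z| = √(24.00² + 2.845²) = 24.17 Ω
∠Z = arctan(2.845/24.00) = 6.761°
I = V/|Z| = 4.965 A
P = VI cos φ = 120 × 4.965 × cos(6.761°) = 591.7 W

591.7 W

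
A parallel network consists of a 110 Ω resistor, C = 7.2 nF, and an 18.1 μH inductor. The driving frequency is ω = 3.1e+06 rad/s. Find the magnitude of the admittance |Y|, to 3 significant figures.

10.1 mS

X_L = ωL = 56.1 Ω
X_C = 1/(ωC) = 44.8 Ω
Parallel: admittances add. Y = 1/R + 1/(jωL) + jωC
Y = (0.00909 + j0.00450) S
|Y| = 0.0101 S → |Z| = 1/|Y| = 98.6 Ω, ∠Z = −∠Y = -26.3°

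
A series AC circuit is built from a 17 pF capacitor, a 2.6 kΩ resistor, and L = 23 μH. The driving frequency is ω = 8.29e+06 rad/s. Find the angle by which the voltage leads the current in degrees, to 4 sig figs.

X_L = ωL = 190.7 Ω
X_C = 1/(ωC) = 7096 Ω
Net reactance X = X_L − X_C = -6905 Ω
Z = 2600 − j6905 Ω
|Z| = √(2600² + 6905²) = 7378 Ω
∠Z = arctan(-6905/2600) = -69.37°

-69.37°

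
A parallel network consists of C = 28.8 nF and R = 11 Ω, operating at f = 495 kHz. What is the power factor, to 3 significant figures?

0.712

ω = 2πf = 3.11e+06 rad/s
X_C = 1/(ωC) = 11.2 Ω
Parallel: admittances add. Y = 1/R + jωC
Y = (0.0909 + j0.0896) S
|Y| = 0.128 S → |Z| = 1/|Y| = 7.84 Ω, ∠Z = −∠Y = -44.6°
cos φ = cos(-44.6°) = 0.712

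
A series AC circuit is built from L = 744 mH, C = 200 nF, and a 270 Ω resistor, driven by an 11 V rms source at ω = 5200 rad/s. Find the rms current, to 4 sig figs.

3.767 mA

X_L = ωL = 3869 Ω
X_C = 1/(ωC) = 961.5 Ω
Net reactance X = X_L − X_C = 2907 Ω
Z = 270.0 + j2907 Ω
|Z| = √(270.0² + 2907²) = 2920 Ω
I = V/|Z| = 11/2920 = 3.767 mA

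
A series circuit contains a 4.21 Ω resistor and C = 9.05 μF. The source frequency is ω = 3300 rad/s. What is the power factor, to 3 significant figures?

0.125

X_C = 1/(ωC) = 33.5 Ω
Z = 4.21 − j33.5 Ω
|Z| = √(4.21² + 33.5²) = 33.7 Ω
∠Z = arctan(-33.5/4.21) = -82.8°
cos φ = cos(-82.8°) = 0.125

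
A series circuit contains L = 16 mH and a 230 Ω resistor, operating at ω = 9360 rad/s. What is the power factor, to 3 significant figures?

0.838

X_L = ωL = 150 Ω
Z = 230 + j150 Ω
|Z| = √(230² + 150²) = 274 Ω
∠Z = arctan(150/230) = 33.1°
cos φ = cos(33.1°) = 0.838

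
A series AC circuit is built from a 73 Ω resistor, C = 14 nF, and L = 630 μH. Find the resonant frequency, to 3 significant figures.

53.6 kHz

ω₀ = 1/√(LC) = 1/√(0.00063 × 1.4e-08) = 336700 rad/s
f₀ = ω₀/(2π) = 53.6 kHz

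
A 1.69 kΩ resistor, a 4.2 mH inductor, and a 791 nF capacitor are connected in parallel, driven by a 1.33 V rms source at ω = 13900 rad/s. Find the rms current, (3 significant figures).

X_L = ωL = 58.4 Ω
X_C = 1/(ωC) = 91.0 Ω
Parallel: admittances add. Y = 1/R + 1/(jωL) + jωC
Y = (0.000592 − j0.00613) S
|Y| = 0.00616 S → |Z| = 1/|Y| = 162 Ω, ∠Z = −∠Y = 84.5°
I = V/|Z| = 1.33/162 = 8.20 mA

8.20 mA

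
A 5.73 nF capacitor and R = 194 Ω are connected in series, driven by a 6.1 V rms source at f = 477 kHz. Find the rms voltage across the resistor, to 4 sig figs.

ω = 2πf = 2.997e+06 rad/s
X_C = 1/(ωC) = 58.23 Ω
Z = 194.0 − j58.23 Ω
|Z| = √(194.0² + 58.23²) = 202.6 Ω
I = V/|Z| = 30.12 mA
V_R = I·|Z_R| = 0.03012 × 194.0 = 5.842 V

5.842 V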